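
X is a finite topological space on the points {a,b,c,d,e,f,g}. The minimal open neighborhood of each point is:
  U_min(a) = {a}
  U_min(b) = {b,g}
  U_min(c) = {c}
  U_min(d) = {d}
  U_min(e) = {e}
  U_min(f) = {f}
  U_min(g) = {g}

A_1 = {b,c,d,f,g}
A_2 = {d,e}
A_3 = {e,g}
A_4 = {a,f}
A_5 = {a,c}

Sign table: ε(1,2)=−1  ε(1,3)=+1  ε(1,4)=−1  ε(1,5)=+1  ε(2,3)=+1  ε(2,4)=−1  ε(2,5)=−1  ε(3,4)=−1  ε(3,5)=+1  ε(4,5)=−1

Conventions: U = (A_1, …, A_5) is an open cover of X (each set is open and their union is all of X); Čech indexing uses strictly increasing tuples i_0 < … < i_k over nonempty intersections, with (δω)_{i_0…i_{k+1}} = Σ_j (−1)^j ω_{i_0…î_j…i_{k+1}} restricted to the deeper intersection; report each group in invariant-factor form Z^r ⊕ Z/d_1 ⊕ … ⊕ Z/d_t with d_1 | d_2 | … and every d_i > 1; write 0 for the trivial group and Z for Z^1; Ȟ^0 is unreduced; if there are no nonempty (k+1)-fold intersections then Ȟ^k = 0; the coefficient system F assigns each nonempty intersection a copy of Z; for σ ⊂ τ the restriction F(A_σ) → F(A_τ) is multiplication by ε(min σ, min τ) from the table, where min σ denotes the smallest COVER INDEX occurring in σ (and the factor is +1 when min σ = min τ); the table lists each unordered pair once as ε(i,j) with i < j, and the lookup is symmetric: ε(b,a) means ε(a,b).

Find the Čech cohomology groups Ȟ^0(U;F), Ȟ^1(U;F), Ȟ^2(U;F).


nerve of the cover:
  A12={d} A13={g} A14={f} A15={c} A23={e} A45={a}
C dims 5,6; δ0: rk 5, SNF 1^4·2
Ȟ^0 = (5 − 5) − 0 = 0, so Ȟ^0 ≅ 0
Ȟ^1 = (6 − 0) − 5 = 1 plus torsion [2], so Ȟ^1 ≅ Z ⊕ Z/2
Ȟ^2 = (0 − 0) − 0 = 0, so Ȟ^2 ≅ 0

Ȟ^0 ≅ 0; Ȟ^1 ≅ Z ⊕ Z/2; Ȟ^2 ≅ 0


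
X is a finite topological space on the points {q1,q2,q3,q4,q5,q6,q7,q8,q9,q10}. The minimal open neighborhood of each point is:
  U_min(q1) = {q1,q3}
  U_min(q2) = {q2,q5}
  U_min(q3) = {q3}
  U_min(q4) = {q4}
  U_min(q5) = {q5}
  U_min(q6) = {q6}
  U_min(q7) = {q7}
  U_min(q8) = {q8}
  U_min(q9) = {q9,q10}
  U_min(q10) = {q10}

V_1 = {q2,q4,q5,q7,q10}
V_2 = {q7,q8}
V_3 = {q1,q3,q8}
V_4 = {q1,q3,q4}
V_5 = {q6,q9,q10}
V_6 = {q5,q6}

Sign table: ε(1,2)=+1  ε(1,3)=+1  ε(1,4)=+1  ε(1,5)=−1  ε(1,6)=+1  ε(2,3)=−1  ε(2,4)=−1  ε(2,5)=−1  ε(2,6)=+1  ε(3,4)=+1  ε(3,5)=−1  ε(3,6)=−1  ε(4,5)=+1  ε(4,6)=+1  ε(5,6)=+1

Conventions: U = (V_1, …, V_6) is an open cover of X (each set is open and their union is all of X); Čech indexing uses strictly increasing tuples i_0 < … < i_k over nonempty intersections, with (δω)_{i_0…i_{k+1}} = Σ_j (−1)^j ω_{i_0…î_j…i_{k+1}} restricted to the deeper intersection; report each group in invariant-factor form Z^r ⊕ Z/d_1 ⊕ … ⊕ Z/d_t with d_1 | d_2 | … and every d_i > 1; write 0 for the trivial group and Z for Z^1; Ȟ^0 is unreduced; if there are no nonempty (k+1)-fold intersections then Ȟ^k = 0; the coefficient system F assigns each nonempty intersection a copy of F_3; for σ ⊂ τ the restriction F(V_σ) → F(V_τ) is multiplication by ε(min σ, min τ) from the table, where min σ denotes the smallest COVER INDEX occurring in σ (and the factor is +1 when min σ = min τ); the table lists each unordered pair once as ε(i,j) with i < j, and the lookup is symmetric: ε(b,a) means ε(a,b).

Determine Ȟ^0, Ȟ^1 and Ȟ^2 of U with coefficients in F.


nerve of the cover:
  V12={q7} V14={q4} V15={q10} V16={q5} V23={q8} V34={q1,q3} V56={q6}
C dims 6,7; δ0: rk_F3 6
Ȟ^0 = (6 − 6) − 0 = 0, so Ȟ^0 ≅ 0
Ȟ^1 = (7 − 0) − 6 = 1, so Ȟ^1 ≅ Z/3
Ȟ^2 = (0 − 0) − 0 = 0, so Ȟ^2 ≅ 0

Ȟ^0(U;F) ≅ 0; Ȟ^1(U;F) ≅ Z/3; Ȟ^2(U;F) ≅ 0


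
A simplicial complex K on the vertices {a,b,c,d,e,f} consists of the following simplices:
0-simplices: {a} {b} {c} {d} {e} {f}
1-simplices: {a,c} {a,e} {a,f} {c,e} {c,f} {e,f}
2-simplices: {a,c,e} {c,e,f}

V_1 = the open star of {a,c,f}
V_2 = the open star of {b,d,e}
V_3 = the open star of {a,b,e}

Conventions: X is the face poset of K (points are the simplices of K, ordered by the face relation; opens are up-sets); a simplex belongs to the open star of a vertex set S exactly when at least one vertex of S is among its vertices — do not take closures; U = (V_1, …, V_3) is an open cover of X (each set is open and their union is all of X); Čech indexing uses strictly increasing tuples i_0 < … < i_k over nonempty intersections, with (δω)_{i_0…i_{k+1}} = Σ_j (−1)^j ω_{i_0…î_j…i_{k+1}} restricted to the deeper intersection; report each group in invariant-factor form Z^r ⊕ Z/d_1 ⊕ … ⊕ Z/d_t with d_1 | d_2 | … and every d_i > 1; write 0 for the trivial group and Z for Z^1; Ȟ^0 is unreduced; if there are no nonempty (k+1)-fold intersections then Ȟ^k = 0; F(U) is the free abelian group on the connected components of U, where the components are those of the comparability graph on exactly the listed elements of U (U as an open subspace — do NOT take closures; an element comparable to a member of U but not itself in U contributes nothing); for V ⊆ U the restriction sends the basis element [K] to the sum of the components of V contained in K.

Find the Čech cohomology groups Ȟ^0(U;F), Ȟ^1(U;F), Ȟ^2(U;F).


cover nerve:
  V1={{a},{c},{f},{a,c},{a,e},{a,f},{c,e},{c,f},{e,f},{a,c,e},{c,e,f}} V2={{b},{d},{e},{a,e},{c,e},{e,f},{a,c,e},{c,e,f}} V3={{a},{b},{e},{a,c},{a,e},{a,f},{c,e},{e,f},{a,c,e},{c,e,f}}
  V12={{a,e},{c,e},{e,f},{a,c,e},{c,e,f}} V13={{a},{a,c},{a,e},{a,f},{c,e},{e,f},{a,c,e},{c,e,f}} V23={{b},{e},{a,e},{c,e},{e,f},{a,c,e},{c,e,f}}
  V123={{a,e},{c,e},{e,f},{a,c,e},{c,e,f}}
components per intersection:
  V1: {{a},{c},{f},{a,c},{a,e},{a,f},{c,e},{c,f},{e,f},{a,c,e},{c,e,f}}
  V2: {{b}} {{d}} {{e},{a,e},{c,e},{e,f},{a,c,e},{c,e,f}}
  V3: {{a},{e},{a,c},{a,e},{a,f},{c,e},{e,f},{a,c,e},{c,e,f}} {{b}}
  V12: {{a,e},{c,e},{e,f},{a,c,e},{c,e,f}}
  V13: {{a},{a,c},{a,e},{a,f},{c,e},{e,f},{a,c,e},{c,e,f}}
  V23: {{b}} {{e},{a,e},{c,e},{e,f},{a,c,e},{c,e,f}}
  V123: {{a,e},{c,e},{e,f},{a,c,e},{c,e,f}}
C dims 6,4,1; δ0: rk 3, SNF 1^3; δ1: rk 1, SNF 1^1
Ȟ^0: (6−3)−0=3 ⇒ Z^3
Ȟ^1: (4−1)−3=0 ⇒ 0
Ȟ^2: (1−0)−1=0 ⇒ 0

Ȟ^0 = Z^3, Ȟ^1 = 0 and Ȟ^2 = 0


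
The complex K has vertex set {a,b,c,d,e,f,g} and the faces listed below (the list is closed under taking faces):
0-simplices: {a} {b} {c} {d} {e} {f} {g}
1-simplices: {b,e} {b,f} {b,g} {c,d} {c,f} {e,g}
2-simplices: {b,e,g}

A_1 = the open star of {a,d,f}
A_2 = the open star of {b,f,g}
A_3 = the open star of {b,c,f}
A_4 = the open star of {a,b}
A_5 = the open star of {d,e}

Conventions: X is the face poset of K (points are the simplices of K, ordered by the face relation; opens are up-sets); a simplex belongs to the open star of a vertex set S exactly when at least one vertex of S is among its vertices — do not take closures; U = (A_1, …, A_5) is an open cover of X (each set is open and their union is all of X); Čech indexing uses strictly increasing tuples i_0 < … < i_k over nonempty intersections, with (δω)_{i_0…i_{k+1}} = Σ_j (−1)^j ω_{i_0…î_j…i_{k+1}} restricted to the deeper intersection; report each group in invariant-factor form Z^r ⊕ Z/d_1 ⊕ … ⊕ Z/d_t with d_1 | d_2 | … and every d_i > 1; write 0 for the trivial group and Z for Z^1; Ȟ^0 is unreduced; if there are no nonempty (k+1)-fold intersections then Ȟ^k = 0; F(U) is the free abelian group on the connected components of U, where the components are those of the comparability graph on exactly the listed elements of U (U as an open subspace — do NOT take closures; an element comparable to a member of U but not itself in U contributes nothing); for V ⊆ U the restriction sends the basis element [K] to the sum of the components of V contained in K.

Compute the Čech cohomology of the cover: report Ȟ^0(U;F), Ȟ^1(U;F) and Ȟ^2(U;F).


nerve simplices:
  A1={{a},{d},{f},{b,f},{c,d},{c,f}} A2={{b},{f},{g},{b,e},{b,f},{b,g},{c,f},{e,g},{b,e,g}} A3={{b},{c},{f},{b,e},{b,f},{b,g},{c,d},{c,f},{b,e,g}} A4={{a},{b},{b,e},{b,f},{b,g},{b,e,g}} A5={{d},{e},{b,e},{c,d},{e,g},{b,e,g}}
  A12={{f},{b,f},{c,f}} A13={{f},{b,f},{c,d},{c,f}} A14={{a},{b,f}} A15={{d},{c,d}} A23={{b},{f},{b,e},{b,f},{b,g},{c,f},{b,e,g}} A24={{b},{b,e},{b,f},{b,g},{b,e,g}} A25={{b,e},{e,g},{b,e,g}} A34={{b},{b,e},{b,f},{b,g},{b,e,g}} A35={{b,e},{c,d},{b,e,g}} A45={{b,e},{b,e,g}}
  A123={{f},{b,f},{c,f}} A124={{b,f}} A134={{b,f}} A135={{c,d}} A234={{b},{b,e},{b,f},{b,g},{b,e,g}} A235={{b,e},{b,e,g}} A245={{b,e},{b,e,g}} A345={{b,e},{b,e,g}}
  A1234={{b,f}} A2345={{b,e},{b,e,g}}
components per intersection:
  A1: {{a}} {{d},{c,d}} {{f},{b,f},{c,f}}
  A2: {{b},{f},{g},{b,e},{b,f},{b,g},{c,f},{e,g},{b,e,g}}
  A3: {{b},{c},{f},{b,e},{b,f},{b,g},{c,d},{c,f},{b,e,g}}
  A4: {{a}} {{b},{b,e},{b,f},{b,g},{b,e,g}}
  A5: {{d},{c,d}} {{e},{b,e},{e,g},{b,e,g}}
  A12: {{f},{b,f},{c,f}}
  A13: {{f},{b,f},{c,f}} {{c,d}}
  A14: {{a}} {{b,f}}
  A15: {{d},{c,d}}
  A23: {{b},{f},{b,e},{b,f},{b,g},{c,f},{b,e,g}}
  A24: {{b},{b,e},{b,f},{b,g},{b,e,g}}
  A25: {{b,e},{e,g},{b,e,g}}
  A34: {{b},{b,e},{b,f},{b,g},{b,e,g}}
  A35: {{b,e},{b,e,g}} {{c,d}}
  A45: {{b,e},{b,e,g}}
  A123: {{f},{b,f},{c,f}}
  A124: {{b,f}}
  A134: {{b,f}}
  A135: {{c,d}}
  A234: {{b},{b,e},{b,f},{b,g},{b,e,g}}
  A235: {{b,e},{b,e,g}}
  A245: {{b,e},{b,e,g}}
  A345: {{b,e},{b,e,g}}
  A1234: {{b,f}}
  A2345: {{b,e},{b,e,g}}
C dims 9,13,8,2; δ0: rk 7, SNF 1^7; δ1: rk 6, SNF 1^6; δ2: rk 2, SNF 1^2
degree 0: 9−7−0 = 2 → Ȟ^0 ≅ Z^2
degree 1: 13−6−7 = 0 → Ȟ^1 ≅ 0
degree 2: 8−2−6 = 0 → Ȟ^2 ≅ 0

Ȟ^0 = Z^2, Ȟ^1 = 0, Ȟ^2 = 0


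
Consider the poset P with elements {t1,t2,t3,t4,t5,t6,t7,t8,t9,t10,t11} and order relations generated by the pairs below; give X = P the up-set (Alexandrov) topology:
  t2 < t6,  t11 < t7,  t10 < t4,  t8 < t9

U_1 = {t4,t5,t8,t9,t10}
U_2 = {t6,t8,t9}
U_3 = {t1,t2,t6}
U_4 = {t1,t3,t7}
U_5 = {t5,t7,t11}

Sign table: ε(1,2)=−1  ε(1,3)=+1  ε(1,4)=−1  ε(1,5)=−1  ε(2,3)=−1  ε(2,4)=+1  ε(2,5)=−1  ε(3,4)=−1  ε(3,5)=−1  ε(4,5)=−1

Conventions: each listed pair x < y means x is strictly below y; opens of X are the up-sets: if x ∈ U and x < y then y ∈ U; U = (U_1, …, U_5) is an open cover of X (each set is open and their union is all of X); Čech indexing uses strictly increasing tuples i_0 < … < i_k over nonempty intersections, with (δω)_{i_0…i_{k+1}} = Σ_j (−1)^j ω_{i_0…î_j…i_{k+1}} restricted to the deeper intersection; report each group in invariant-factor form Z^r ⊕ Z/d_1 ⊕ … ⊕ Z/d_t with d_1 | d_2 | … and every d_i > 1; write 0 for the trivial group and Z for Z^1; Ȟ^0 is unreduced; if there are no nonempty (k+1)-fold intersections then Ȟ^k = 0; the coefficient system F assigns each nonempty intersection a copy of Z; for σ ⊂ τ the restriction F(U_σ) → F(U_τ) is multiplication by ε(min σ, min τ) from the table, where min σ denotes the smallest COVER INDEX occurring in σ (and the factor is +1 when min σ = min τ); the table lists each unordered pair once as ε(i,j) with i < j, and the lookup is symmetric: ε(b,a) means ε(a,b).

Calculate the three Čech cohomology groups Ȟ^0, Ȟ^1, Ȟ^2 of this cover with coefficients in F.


Ȟ^0 ≅ 0,  Ȟ^1 ≅ Z/2,  Ȟ^2 ≅ 0

nerve of the cover:
  U12={t8,t9} U15={t5} U23={t6} U34={t1} U45={t7}
C dims 5,5; δ0: rk 5, SNF 1^4·2
Ȟ^0 = (5 − 5) − 0 = 0, so Ȟ^0 ≅ 0
Ȟ^1 = (5 − 0) − 5 = 0 plus torsion [2], so Ȟ^1 ≅ Z/2
Ȟ^2 = (0 − 0) − 0 = 0, so Ȟ^2 ≅ 0


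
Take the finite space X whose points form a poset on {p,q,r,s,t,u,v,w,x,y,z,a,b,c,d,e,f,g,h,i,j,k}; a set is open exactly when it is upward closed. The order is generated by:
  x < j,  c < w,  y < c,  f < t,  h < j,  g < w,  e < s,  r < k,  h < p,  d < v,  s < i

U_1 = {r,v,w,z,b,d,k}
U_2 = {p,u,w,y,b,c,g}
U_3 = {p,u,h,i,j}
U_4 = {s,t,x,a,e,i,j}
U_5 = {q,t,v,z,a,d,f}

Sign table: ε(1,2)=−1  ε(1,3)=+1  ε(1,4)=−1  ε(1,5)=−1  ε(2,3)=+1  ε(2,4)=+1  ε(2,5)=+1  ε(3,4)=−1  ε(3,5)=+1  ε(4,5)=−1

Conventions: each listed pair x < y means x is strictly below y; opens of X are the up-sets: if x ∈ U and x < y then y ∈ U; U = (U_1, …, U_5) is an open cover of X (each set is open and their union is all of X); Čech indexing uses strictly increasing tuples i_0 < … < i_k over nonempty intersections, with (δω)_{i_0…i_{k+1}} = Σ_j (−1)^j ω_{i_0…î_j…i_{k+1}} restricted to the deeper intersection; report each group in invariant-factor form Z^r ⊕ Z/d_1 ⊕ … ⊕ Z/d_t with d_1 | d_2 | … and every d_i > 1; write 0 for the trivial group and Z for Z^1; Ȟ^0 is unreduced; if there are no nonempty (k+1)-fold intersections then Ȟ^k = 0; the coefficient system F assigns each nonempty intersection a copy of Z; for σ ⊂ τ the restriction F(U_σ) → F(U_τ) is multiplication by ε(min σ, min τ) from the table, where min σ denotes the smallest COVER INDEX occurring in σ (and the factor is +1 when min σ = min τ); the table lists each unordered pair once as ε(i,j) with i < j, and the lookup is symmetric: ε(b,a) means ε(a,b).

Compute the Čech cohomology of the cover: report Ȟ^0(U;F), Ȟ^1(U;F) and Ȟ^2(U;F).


nonempty overlaps:
  U12={w,b} U15={v,z,d} U23={p,u} U34={i,j} U45={t,a}
C dims 5,5; δ0: rk 4, SNF 1^4
degree 0: 5−4−0 = 1 → Ȟ^0 ≅ Z
degree 1: 5−0−4 = 1 → Ȟ^1 ≅ Z
degree 2: 0−0−0 = 0 → Ȟ^2 ≅ 0

Ȟ^0 = Z, Ȟ^1 = Z, Ȟ^2 = 0


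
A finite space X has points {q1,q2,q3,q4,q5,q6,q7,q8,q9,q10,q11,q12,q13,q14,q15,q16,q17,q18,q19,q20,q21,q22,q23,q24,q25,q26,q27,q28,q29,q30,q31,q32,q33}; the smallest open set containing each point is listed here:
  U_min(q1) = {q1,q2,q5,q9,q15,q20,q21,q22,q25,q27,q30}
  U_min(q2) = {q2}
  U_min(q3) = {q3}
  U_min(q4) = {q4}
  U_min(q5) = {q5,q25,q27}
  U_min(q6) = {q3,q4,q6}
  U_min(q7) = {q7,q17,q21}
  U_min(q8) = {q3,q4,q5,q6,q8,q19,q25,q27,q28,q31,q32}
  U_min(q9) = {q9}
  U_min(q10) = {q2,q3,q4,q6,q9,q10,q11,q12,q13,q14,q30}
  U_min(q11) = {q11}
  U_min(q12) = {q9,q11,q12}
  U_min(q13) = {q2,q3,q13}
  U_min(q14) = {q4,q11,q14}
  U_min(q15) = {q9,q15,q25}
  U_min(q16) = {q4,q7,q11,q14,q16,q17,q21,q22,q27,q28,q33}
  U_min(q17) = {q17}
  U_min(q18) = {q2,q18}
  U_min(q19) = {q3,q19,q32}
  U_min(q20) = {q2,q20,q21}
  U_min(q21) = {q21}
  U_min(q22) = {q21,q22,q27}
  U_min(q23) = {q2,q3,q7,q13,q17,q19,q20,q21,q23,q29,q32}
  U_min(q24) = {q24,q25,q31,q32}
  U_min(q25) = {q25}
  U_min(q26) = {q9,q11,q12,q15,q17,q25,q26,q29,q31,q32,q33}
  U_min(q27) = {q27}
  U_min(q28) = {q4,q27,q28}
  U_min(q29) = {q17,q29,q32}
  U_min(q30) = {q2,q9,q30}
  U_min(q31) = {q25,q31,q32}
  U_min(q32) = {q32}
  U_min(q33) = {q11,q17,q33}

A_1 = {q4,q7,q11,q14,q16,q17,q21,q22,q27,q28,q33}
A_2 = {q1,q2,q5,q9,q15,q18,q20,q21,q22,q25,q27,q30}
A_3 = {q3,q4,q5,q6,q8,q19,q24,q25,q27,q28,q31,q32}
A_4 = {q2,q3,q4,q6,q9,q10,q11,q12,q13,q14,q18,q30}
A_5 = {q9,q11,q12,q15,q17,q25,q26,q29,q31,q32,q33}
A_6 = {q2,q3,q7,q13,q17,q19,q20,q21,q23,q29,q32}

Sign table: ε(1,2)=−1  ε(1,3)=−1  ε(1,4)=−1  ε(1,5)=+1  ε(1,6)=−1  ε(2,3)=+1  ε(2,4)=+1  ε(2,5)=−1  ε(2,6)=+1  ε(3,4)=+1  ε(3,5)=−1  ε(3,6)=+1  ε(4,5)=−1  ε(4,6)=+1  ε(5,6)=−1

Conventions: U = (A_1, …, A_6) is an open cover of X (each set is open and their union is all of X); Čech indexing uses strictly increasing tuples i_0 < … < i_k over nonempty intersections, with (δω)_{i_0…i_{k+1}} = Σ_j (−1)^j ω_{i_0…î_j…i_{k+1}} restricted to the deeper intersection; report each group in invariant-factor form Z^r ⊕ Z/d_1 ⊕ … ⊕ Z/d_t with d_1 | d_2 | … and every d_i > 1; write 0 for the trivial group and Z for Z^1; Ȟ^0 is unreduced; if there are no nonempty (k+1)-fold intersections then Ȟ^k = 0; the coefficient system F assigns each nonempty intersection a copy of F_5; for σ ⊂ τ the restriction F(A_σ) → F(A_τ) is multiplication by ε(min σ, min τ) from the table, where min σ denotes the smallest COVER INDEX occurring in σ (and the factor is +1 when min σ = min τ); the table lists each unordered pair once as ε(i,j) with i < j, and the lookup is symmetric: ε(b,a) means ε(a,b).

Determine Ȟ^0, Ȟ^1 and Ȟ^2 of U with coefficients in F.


nonempty overlaps:
  A12={q21,q22,q27} A13={q4,q27,q28} A14={q4,q11,q14} A15={q11,q17,q33} A16={q7,q17,q21} A23={q5,q25,q27} A24={q2,q9,q18,q30} A25={q9,q15,q25} A26={q2,q20,q21} A34={q3,q4,q6} A35={q25,q31,q32} A36={q3,q19,q32} A45={q9,q11,q12} A46={q2,q3,q13} A56={q17,q29,q32}
  A123={q27} A126={q21} A134={q4} A145={q11} A156={q17} A235={q25} A245={q9} A246={q2} A346={q3} A356={q32}
C dims 6,15,10; δ0: rk_F5 5; δ1: rk_F5 10
degree 0: 6−5−0 = 1 → Ȟ^0 ≅ Z/5
degree 1: 15−10−5 = 0 → Ȟ^1 ≅ 0
degree 2: 10−0−10 = 0 → Ȟ^2 ≅ 0

Ȟ^0 = Z/5, Ȟ^1 = 0 and Ȟ^2 = 0


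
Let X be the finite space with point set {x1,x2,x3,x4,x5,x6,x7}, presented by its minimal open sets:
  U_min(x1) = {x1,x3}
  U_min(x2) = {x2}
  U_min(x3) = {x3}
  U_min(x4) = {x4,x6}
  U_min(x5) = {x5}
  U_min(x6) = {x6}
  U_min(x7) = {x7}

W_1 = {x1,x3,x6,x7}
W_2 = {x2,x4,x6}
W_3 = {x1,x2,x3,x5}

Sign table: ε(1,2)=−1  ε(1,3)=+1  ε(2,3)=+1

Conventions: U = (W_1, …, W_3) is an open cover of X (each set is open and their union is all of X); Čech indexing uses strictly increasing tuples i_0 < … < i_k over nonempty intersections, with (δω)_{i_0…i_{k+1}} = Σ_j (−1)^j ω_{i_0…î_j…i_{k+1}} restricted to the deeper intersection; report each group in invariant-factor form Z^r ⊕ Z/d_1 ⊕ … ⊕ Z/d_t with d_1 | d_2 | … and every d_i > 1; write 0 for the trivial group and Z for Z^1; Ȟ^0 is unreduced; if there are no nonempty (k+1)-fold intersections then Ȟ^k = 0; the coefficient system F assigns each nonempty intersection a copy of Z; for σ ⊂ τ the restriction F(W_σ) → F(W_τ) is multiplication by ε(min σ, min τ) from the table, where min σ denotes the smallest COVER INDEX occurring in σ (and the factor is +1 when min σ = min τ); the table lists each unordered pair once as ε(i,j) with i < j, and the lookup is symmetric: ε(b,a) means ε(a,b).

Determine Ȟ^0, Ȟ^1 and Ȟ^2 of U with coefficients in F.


nerve of the cover:
  W12={x6} W13={x1,x3} W23={x2}
C dims 3,3; δ0: rk 3, SNF 1^2·2
Ȟ^0 = (3 − 3) − 0 = 0, so Ȟ^0 ≅ 0
Ȟ^1 = (3 − 0) − 3 = 0 plus torsion [2], so Ȟ^1 ≅ Z/2
Ȟ^2 = (0 − 0) − 0 = 0, so Ȟ^2 ≅ 0

Ȟ^0 ≅ 0,  Ȟ^1 ≅ Z/2,  Ȟ^2 ≅ 0


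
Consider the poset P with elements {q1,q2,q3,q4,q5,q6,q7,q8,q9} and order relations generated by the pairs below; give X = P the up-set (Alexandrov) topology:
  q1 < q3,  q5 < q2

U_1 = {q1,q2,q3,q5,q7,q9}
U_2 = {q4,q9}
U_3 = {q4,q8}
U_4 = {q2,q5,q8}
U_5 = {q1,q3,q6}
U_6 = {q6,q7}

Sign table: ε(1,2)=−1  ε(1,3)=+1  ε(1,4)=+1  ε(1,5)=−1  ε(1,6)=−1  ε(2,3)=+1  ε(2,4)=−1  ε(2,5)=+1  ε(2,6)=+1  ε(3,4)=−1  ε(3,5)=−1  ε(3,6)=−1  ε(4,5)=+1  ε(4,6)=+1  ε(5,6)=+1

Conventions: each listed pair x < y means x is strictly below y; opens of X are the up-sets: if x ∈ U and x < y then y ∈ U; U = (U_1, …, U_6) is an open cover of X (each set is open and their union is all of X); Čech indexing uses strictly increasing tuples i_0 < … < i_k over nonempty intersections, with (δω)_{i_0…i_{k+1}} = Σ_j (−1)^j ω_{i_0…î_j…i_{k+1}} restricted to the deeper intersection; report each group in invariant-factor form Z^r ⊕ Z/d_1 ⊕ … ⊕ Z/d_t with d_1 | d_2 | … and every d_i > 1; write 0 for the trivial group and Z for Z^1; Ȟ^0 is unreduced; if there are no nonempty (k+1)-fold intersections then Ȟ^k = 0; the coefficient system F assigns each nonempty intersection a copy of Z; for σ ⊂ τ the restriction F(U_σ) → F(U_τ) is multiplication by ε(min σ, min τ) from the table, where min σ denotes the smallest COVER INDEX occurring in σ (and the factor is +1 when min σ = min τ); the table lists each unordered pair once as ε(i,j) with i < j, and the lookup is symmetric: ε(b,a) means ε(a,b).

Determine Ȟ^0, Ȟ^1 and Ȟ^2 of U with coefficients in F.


nonempty intersections:
  U12={q9} U14={q2,q5} U15={q1,q3} U16={q7} U23={q4} U34={q8} U56={q6}
C dims 6,7; δ0: rk 5, SNF 1^5
Ȟ^0: (6−5)−0=1 ⇒ Z
Ȟ^1: (7−0)−5=2 ⇒ Z^2
Ȟ^2: (0−0)−0=0 ⇒ 0

Ȟ^0 ≅ Z, Ȟ^1 ≅ Z^2 and Ȟ^2 ≅ 0


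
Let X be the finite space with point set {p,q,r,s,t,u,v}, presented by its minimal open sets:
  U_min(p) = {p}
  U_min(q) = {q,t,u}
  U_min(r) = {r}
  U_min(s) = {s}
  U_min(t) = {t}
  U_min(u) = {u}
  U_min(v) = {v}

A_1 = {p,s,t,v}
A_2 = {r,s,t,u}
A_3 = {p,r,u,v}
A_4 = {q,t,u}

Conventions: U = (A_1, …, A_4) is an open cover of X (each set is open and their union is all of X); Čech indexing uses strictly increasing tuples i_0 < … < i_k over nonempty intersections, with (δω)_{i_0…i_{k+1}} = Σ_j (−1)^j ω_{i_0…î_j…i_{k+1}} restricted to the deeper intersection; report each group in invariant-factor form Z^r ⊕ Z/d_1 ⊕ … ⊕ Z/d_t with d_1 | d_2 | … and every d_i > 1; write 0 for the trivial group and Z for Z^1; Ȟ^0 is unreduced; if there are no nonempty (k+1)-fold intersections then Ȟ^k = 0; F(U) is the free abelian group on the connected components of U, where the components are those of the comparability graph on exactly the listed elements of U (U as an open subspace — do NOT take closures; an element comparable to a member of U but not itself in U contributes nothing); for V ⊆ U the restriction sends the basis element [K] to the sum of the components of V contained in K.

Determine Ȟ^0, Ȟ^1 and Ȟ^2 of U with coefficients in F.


intersection data:
  A12={s,t} A13={p,v} A14={t} A23={r,u} A24={t,u} A34={u}
  A124={t} A234={u}
components per intersection:
  A1: {p} {s} {t} {v}
  A2: {r} {s} {t} {u}
  A3: {p} {r} {u} {v}
  A4: {q,t,u}
  A12: {s} {t}
  A13: {p} {v}
  A14: {t}
  A23: {r} {u}
  A24: {t} {u}
  A34: {u}
  A124: {t}
  A234: {u}
C dims 13,10,2; δ0: rk 8, SNF 1^8; δ1: rk 2, SNF 1^2
Ȟ^0 = (13 − 8) − 0 = 5, so Ȟ^0 ≅ Z^5
Ȟ^1 = (10 − 2) − 8 = 0, so Ȟ^1 ≅ 0
Ȟ^2 = (2 − 0) − 2 = 0, so Ȟ^2 ≅ 0

Ȟ^0 ≅ Z^5; Ȟ^1 ≅ 0; Ȟ^2 ≅ 0


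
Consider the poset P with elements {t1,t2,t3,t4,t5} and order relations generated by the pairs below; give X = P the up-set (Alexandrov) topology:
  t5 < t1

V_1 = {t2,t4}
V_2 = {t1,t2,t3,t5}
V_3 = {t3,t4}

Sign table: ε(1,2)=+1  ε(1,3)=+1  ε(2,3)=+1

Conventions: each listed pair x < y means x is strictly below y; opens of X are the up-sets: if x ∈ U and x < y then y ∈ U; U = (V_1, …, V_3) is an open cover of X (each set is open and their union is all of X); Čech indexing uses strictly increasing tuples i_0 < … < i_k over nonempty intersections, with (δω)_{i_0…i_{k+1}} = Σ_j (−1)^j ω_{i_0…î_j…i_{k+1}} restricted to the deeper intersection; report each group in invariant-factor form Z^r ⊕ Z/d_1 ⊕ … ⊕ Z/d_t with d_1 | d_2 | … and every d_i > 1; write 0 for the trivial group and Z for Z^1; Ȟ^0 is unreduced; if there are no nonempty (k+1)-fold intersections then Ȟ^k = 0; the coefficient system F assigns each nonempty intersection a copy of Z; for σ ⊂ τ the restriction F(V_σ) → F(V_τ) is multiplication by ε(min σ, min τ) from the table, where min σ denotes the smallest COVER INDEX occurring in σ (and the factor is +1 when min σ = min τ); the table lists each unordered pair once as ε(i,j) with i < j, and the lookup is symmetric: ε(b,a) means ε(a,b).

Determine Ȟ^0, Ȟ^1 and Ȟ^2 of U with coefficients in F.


Ȟ^0 = Z,  Ȟ^1 = Z,  Ȟ^2 = 0

nerve simplices:
  V12={t2} V13={t4} V23={t3}
C dims 3,3; δ0: rk 2, SNF 1^2
degree 0: 3−2−0 = 1 → Ȟ^0 ≅ Z
degree 1: 3−0−2 = 1 → Ȟ^1 ≅ Z
degree 2: 0−0−0 = 0 → Ȟ^2 ≅ 0


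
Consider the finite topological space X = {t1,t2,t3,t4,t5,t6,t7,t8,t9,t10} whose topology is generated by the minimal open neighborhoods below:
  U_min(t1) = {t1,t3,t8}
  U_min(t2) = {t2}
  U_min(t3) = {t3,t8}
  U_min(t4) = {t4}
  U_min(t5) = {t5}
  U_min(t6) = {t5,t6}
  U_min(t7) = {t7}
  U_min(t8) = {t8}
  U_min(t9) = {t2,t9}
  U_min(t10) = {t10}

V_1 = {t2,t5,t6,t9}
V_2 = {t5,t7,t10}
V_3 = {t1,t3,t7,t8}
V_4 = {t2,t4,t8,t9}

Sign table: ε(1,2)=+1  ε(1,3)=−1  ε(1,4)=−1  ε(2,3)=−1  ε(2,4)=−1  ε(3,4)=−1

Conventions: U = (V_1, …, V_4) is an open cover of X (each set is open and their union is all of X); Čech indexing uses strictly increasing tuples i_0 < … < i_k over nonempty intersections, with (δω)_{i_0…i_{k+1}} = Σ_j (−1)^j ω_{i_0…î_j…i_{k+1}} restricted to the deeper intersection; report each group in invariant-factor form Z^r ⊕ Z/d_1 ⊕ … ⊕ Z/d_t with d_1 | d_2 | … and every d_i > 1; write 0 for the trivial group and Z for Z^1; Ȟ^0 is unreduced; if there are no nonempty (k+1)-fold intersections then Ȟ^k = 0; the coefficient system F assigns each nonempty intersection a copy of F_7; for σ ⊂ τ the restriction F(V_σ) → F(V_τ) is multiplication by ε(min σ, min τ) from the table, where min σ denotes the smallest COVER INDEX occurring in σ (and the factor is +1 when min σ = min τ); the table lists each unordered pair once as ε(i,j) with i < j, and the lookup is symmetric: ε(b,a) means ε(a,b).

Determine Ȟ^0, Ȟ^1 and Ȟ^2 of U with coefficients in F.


cover nerve:
  V12={t5} V14={t2,t9} V23={t7} V34={t8}
C dims 4,4; δ0: rk_F7 4
Ȟ^0: (4−4)−0=0 ⇒ 0
Ȟ^1: (4−0)−4=0 ⇒ 0
Ȟ^2: (0−0)−0=0 ⇒ 0

Ȟ^0(U;F) ≅ 0, Ȟ^1(U;F) ≅ 0 and Ȟ^2(U;F) ≅ 0


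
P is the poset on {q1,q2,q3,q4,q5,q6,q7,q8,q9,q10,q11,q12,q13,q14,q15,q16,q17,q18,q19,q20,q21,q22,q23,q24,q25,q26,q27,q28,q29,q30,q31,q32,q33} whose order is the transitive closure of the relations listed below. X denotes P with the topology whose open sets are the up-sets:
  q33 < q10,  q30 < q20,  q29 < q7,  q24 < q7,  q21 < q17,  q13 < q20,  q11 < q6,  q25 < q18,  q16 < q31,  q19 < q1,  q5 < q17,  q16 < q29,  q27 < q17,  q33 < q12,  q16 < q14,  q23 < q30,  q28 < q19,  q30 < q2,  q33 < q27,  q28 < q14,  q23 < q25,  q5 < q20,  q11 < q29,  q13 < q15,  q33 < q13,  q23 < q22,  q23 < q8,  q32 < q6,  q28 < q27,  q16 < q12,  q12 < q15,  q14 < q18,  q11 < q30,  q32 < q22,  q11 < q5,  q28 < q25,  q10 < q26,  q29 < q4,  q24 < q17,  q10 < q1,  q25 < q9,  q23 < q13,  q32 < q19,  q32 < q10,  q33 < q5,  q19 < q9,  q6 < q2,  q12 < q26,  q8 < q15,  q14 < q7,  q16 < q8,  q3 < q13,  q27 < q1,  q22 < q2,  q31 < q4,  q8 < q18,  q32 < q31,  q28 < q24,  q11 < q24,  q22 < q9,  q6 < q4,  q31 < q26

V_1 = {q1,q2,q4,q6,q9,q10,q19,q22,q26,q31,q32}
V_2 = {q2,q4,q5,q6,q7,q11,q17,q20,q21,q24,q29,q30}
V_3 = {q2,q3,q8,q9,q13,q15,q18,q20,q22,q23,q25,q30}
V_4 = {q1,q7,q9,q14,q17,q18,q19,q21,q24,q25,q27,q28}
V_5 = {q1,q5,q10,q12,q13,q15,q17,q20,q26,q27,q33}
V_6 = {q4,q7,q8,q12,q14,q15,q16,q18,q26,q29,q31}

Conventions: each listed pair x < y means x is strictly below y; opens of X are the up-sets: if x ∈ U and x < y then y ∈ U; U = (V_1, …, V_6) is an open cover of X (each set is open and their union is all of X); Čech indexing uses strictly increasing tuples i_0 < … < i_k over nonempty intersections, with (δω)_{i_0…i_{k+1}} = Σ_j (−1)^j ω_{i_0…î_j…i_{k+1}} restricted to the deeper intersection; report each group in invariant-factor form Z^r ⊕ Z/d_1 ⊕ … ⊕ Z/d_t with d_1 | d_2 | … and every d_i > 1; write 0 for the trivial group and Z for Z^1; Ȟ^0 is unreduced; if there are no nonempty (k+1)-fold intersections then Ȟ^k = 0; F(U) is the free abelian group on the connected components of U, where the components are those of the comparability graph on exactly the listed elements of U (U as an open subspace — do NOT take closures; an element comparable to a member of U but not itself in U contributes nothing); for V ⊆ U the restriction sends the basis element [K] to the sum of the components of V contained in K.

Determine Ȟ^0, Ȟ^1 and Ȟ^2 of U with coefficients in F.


nonempty intersections:
  V12={q2,q4,q6} V13={q2,q9,q22} V14={q1,q9,q19} V15={q1,q10,q26} V16={q4,q26,q31} V23={q2,q20,q30} V24={q7,q17,q21,q24} V25={q5,q17,q20} V26={q4,q7,q29} V34={q9,q18,q25} V35={q13,q15,q20} V36={q8,q15,q18} V45={q1,q17,q27} V46={q7,q14,q18} V56={q12,q15,q26}
  V123={q2} V126={q4} V134={q9} V145={q1} V156={q26} V235={q20} V245={q17} V246={q7} V346={q18} V356={q15}
components per intersection:
  V1: {q1,q2,q4,q6,q9,q10,q19,q22,q26,q31,q32}
  V2: {q2,q4,q5,q6,q7,q11,q17,q20,q21,q24,q29,q30}
  V3: {q2,q3,q8,q9,q13,q15,q18,q20,q22,q23,q25,q30}
  V4: {q1,q7,q9,q14,q17,q18,q19,q21,q24,q25,q27,q28}
  V5: {q1,q5,q10,q12,q13,q15,q17,q20,q26,q27,q33}
  V6: {q4,q7,q8,q12,q14,q15,q16,q18,q26,q29,q31}
  V12: {q2,q4,q6}
  V13: {q2,q9,q22}
  V14: {q1,q9,q19}
  V15: {q1,q10,q26}
  V16: {q4,q26,q31}
  V23: {q2,q20,q30}
  V24: {q7,q17,q21,q24}
  V25: {q5,q17,q20}
  V26: {q4,q7,q29}
  V34: {q9,q18,q25}
  V35: {q13,q15,q20}
  V36: {q8,q15,q18}
  V45: {q1,q17,q27}
  V46: {q7,q14,q18}
  V56: {q12,q15,q26}
  V123: {q2}
  V126: {q4}
  V134: {q9}
  V145: {q1}
  V156: {q26}
  V235: {q20}
  V245: {q17}
  V246: {q7}
  V346: {q18}
  V356: {q15}
C dims 6,15,10; δ0: rk 5, SNF 1^5; δ1: rk 10, SNF 1^9·2
Ȟ^0: (6−5)−0=1 ⇒ Z
Ȟ^1: (15−10)−5=0 ⇒ 0
Ȟ^2: (10−0)−10=0 plus torsion [2] ⇒ Z/2

Ȟ^0(U;F) ≅ Z; Ȟ^1(U;F) ≅ 0; Ȟ^2(U;F) ≅ Z/2


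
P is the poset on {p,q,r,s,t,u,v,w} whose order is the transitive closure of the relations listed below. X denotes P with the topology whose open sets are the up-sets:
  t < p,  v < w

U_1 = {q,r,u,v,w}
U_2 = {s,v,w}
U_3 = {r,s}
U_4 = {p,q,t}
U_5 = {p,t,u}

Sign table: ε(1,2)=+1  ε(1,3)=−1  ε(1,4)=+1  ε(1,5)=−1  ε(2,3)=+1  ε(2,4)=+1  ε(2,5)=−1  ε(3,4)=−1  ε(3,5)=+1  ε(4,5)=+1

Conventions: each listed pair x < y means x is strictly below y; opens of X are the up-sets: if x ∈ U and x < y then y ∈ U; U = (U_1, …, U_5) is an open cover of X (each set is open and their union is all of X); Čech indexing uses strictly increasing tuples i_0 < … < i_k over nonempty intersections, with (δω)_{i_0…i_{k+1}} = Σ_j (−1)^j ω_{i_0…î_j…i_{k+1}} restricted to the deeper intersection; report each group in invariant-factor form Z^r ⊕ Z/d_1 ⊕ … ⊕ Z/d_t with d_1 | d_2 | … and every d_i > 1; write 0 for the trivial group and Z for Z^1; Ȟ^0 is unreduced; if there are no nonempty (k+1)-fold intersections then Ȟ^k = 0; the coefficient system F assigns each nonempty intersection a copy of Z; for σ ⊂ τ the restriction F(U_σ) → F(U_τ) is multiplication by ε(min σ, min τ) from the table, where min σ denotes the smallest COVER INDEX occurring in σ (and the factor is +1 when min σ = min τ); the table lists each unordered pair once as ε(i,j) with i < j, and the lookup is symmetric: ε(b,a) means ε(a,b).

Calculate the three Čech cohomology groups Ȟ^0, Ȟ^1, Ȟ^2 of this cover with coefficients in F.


nerve of the cover:
  U12={v,w} U13={r} U14={q} U15={u} U23={s} U45={p,t}
C dims 5,6; δ0: rk 5, SNF 1^4·2
Ȟ^0 = (5 − 5) − 0 = 0, so Ȟ^0 ≅ 0
Ȟ^1 = (6 − 0) − 5 = 1 plus torsion [2], so Ȟ^1 ≅ Z ⊕ Z/2
Ȟ^2 = (0 − 0) − 0 = 0, so Ȟ^2 ≅ 0

Ȟ^0 ≅ 0; Ȟ^1 ≅ Z ⊕ Z/2; Ȟ^2 ≅ 0


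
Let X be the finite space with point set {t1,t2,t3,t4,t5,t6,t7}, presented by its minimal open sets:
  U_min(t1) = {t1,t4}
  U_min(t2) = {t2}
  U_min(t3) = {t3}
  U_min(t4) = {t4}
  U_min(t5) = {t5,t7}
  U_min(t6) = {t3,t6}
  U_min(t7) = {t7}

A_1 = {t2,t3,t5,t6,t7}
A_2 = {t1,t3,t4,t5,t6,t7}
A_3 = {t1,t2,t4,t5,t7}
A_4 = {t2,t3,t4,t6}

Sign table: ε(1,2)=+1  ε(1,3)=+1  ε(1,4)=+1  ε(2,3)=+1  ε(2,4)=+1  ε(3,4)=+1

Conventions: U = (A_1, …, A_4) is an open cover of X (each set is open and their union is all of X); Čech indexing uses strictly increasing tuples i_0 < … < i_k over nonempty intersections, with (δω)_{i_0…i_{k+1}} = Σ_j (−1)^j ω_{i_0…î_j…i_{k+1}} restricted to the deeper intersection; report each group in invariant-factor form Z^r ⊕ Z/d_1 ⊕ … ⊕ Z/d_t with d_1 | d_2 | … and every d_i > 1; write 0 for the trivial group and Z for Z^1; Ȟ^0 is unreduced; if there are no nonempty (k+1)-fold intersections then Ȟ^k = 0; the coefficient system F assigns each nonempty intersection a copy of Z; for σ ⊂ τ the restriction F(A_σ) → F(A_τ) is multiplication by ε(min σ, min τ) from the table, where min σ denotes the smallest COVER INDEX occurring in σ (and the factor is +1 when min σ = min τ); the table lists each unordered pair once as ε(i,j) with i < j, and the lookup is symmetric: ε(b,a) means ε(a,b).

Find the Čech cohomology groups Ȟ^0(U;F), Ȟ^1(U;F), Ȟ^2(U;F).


Ȟ^0(U;F) ≅ Z, Ȟ^1(U;F) ≅ 0, Ȟ^2(U;F) ≅ Z

cover nerve:
  A12={t3,t5,t6,t7} A13={t2,t5,t7} A14={t2,t3,t6} A23={t1,t4,t5,t7} A24={t3,t4,t6} A34={t2,t4}
  A123={t5,t7} A124={t3,t6} A134={t2} A234={t4}
C dims 4,6,4; δ0: rk 3, SNF 1^3; δ1: rk 3, SNF 1^3
Ȟ^0: (4−3)−0=1 ⇒ Z
Ȟ^1: (6−3)−3=0 ⇒ 0
Ȟ^2: (4−0)−3=1 ⇒ Z


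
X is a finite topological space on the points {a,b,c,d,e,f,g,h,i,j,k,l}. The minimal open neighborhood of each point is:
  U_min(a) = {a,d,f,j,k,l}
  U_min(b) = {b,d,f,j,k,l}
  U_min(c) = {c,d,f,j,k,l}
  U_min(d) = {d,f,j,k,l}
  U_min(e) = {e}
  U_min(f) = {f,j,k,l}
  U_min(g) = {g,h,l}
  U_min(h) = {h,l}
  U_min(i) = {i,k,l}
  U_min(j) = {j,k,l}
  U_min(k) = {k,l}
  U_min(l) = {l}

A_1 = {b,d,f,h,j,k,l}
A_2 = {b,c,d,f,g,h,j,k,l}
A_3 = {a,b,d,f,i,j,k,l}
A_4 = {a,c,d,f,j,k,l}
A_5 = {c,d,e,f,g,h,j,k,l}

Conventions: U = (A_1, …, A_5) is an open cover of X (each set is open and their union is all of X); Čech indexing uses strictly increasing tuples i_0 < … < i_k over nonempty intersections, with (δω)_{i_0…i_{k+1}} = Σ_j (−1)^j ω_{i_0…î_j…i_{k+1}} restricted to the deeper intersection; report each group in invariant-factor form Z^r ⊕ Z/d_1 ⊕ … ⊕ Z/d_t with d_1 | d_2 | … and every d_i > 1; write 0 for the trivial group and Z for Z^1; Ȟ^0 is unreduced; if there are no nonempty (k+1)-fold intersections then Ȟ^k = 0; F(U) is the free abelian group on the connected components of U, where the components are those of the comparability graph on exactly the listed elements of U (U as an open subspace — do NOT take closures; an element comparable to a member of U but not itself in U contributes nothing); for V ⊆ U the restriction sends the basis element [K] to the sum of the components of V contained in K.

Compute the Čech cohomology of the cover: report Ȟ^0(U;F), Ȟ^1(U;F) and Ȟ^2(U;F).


Ȟ^0 = Z^2, Ȟ^1 = 0 and Ȟ^2 = 0

nonempty overlaps:
  A12={b,d,f,h,j,k,l} A13={b,d,f,j,k,l} A14={d,f,j,k,l} A15={d,f,h,j,k,l} A23={b,d,f,j,k,l} A24={c,d,f,j,k,l} A25={c,d,f,g,h,j,k,l} A34={a,d,f,j,k,l} A35={d,f,j,k,l} A45={c,d,f,j,k,l}
  A123={b,d,f,j,k,l} A124={d,f,j,k,l} A125={d,f,h,j,k,l} A134={d,f,j,k,l} A135={d,f,j,k,l} A145={d,f,j,k,l} A234={d,f,j,k,l} A235={d,f,j,k,l} A245={c,d,f,j,k,l} A345={d,f,j,k,l}
  A1234={d,f,j,k,l} A1235={d,f,j,k,l} A1245={d,f,j,k,l} A1345={d,f,j,k,l} A2345={d,f,j,k,l}
  A12345={d,f,j,k,l}
components per intersection:
  A1: {b,d,f,h,j,k,l}
  A2: {b,c,d,f,g,h,j,k,l}
  A3: {a,b,d,f,i,j,k,l}
  A4: {a,c,d,f,j,k,l}
  A5: {c,d,f,g,h,j,k,l} {e}
  A12: {b,d,f,h,j,k,l}
  A13: {b,d,f,j,k,l}
  A14: {d,f,j,k,l}
  A15: {d,f,h,j,k,l}
  A23: {b,d,f,j,k,l}
  A24: {c,d,f,j,k,l}
  A25: {c,d,f,g,h,j,k,l}
  A34: {a,d,f,j,k,l}
  A35: {d,f,j,k,l}
  A45: {c,d,f,j,k,l}
  A123: {b,d,f,j,k,l}
  A124: {d,f,j,k,l}
  A125: {d,f,h,j,k,l}
  A134: {d,f,j,k,l}
  A135: {d,f,j,k,l}
  A145: {d,f,j,k,l}
  A234: {d,f,j,k,l}
  A235: {d,f,j,k,l}
  A245: {c,d,f,j,k,l}
  A345: {d,f,j,k,l}
  A1234: {d,f,j,k,l}
  A1235: {d,f,j,k,l}
  A1245: {d,f,j,k,l}
  A1345: {d,f,j,k,l}
  A2345: {d,f,j,k,l}
  A12345: {d,f,j,k,l}
C dims 6,10,10,5; δ0: rk 4, SNF 1^4; δ1: rk 6, SNF 1^6; δ2: rk 4, SNF 1^4
degree 0: 6−4−0 = 2 → Ȟ^0 ≅ Z^2
degree 1: 10−6−4 = 0 → Ȟ^1 ≅ 0
degree 2: 10−4−6 = 0 → Ȟ^2 ≅ 0


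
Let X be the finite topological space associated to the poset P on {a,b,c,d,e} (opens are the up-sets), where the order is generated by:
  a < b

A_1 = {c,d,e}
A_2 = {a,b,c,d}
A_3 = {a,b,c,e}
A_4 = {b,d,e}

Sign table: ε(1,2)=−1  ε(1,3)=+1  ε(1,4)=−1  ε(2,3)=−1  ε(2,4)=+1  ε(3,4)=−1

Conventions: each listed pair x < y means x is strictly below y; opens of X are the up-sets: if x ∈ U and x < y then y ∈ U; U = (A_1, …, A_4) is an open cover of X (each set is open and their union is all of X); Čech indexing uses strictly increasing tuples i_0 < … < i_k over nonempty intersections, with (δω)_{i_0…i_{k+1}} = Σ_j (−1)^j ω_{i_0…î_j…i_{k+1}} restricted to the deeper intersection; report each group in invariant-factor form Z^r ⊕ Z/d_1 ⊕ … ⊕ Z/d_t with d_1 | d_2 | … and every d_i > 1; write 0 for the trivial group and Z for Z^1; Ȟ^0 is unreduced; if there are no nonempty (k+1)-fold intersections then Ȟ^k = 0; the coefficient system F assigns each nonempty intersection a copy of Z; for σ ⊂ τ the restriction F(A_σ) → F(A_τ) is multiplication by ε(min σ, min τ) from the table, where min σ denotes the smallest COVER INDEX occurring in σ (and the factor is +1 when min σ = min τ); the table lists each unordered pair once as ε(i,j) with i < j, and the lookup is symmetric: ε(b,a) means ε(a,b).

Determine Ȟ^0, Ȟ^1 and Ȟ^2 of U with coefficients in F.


Ȟ^0(U;F) ≅ Z, Ȟ^1(U;F) ≅ 0, Ȟ^2(U;F) ≅ Z

intersection data:
  A12={c,d} A13={c,e} A14={d,e} A23={a,b,c} A24={b,d} A34={b,e}
  A123={c} A124={d} A134={e} A234={b}
C dims 4,6,4; δ0: rk 3, SNF 1^3; δ1: rk 3, SNF 1^3
Ȟ^0 = (4 − 3) − 0 = 1, so Ȟ^0 ≅ Z
Ȟ^1 = (6 − 3) − 3 = 0, so Ȟ^1 ≅ 0
Ȟ^2 = (4 − 0) − 3 = 1, so Ȟ^2 ≅ Z


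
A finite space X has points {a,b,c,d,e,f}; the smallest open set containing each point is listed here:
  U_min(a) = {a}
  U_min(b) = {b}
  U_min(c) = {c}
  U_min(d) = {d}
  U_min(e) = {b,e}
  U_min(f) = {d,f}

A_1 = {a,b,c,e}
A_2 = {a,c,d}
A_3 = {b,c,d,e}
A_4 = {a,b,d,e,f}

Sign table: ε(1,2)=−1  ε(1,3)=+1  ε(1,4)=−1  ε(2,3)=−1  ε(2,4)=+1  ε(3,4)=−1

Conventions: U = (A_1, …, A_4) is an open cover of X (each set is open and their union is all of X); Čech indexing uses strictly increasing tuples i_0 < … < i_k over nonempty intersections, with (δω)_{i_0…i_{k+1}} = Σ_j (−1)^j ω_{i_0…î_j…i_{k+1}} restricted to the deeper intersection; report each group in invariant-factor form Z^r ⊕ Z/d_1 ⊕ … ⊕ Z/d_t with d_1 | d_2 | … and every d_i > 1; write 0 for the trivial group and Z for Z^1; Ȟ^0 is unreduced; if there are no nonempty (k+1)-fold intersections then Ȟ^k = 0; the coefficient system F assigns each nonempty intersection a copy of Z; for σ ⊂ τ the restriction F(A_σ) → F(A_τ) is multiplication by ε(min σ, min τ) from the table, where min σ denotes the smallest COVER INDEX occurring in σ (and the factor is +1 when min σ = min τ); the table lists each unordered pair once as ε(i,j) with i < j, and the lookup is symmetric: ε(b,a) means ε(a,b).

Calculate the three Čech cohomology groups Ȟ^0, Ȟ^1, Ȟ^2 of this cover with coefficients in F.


cover nerve:
  A12={a,c} A13={b,c,e} A14={a,b,e} A23={c,d} A24={a,d} A34={b,d,e}
  A123={c} A124={a} A134={b,e} A234={d}
C dims 4,6,4; δ0: rk 3, SNF 1^3; δ1: rk 3, SNF 1^3
Ȟ^0: (4−3)−0=1 ⇒ Z
Ȟ^1: (6−3)−3=0 ⇒ 0
Ȟ^2: (4−0)−3=1 ⇒ Z

Ȟ^0 = Z,  Ȟ^1 = 0,  Ȟ^2 = Z


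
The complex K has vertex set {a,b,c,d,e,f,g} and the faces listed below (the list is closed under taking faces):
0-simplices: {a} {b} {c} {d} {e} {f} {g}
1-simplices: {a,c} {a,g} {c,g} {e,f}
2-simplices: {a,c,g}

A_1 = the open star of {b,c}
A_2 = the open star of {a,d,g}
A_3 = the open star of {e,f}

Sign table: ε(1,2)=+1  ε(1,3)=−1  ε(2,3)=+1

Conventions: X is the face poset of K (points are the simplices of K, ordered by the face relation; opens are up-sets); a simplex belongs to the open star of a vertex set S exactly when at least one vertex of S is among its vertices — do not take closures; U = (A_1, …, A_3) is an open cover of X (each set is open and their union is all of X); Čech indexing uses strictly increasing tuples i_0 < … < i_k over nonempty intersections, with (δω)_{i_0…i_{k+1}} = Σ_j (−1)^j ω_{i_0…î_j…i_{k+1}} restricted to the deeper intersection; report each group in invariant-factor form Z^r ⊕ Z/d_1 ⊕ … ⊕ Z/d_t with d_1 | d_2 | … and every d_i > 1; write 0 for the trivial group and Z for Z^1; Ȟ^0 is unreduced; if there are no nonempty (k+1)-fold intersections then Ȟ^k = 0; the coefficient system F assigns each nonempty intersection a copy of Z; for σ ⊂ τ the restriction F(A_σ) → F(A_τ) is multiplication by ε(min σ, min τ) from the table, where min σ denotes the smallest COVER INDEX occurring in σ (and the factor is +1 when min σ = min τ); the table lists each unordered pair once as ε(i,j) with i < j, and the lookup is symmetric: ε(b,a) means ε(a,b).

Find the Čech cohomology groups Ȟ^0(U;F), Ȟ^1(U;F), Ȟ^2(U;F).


nonempty overlaps:
  A1={{b},{c},{a,c},{c,g},{a,c,g}} A2={{a},{d},{g},{a,c},{a,g},{c,g},{a,c,g}} A3={{e},{f},{e,f}}
  A12={{a,c},{c,g},{a,c,g}}
C dims 3,1; δ0: rk 1, SNF 1^1
degree 0: 3−1−0 = 2 → Ȟ^0 ≅ Z^2
degree 1: 1−0−1 = 0 → Ȟ^1 ≅ 0
degree 2: 0−0−0 = 0 → Ȟ^2 ≅ 0

Ȟ^0 ≅ Z^2, Ȟ^1 ≅ 0 and Ȟ^2 ≅ 0
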